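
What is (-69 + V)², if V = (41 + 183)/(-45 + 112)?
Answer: 19351201/4489 ≈ 4310.8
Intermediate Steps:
V = 224/67 ≈ 3.3433
(-69 + V)² = (-69 + 224/67)² = (-4399/67)² = 19351201/4489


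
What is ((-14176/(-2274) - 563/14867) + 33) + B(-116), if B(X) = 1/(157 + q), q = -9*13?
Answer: 26519378659/676151160 ≈ 39.221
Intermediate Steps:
q = -117
B(X) = 1/40 (B(X) = 1/(157 - 117) = 1/40)
((-14176/(-2274) - 563/14867) + 33) + B(-116) = ((-14176/(-2274) - 563/14867) + 33) + 1/40 = ((-14176*(-1/2274) - 563*1/14867) + 33) + 1/40 = ((7088/1137 - 563/14867) + 33) + 1/40 = (104737165/16903779 + 33) + 1/40 = 662561872/16903779 + 1/40 = 26519378659/676151160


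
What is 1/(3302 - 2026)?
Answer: 1/1276 ≈ 0.00078370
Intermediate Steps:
1/(3302 - 2026) = 1/1276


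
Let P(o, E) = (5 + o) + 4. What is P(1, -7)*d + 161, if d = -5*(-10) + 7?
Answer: 731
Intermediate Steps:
P(o, E) = 9 + o
d = 57 (d = 50 + 7 = 57)
P(1, -7)*d + 161 = (9 + 1)*57 + 161 = 10*57 + 161 = 570 + 161 = 731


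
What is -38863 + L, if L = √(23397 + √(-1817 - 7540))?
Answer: -38863 + √(23397 + I*√9357) ≈ -38710.0 + 0.3162*I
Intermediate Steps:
L = √(23397 + I*√9357) (L = √(23397 + √(-9357)) = √(23397 + I*√9357) ≈ 152.96 + 0.3162*I)
-38863 + L = -38863 + √(23397 + I*√9357)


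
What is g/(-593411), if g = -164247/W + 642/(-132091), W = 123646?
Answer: 21774931209/9691899272374046 ≈ 2.2467e-6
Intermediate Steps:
g = -21774931209/16332523786 (g = -164247/123646 + 642/(-132091) = -164247*1/123646 + 642*(-1/132091) = -164247/123646 - 642/132091 = -21774931209/16332523786 ≈ -1.3332)
g/(-593411) = -21774931209/16332523786/(-593411) = -21774931209/16332523786*(-1/593411) = 21774931209/9691899272374046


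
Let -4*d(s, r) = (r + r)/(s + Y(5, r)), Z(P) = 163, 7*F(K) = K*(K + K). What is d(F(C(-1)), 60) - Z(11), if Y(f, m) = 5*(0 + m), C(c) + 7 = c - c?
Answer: -25606/157 ≈ -163.10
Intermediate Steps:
C(c) = -7 (C(c) = -7 + (c - c) = -7 + 0 = -7)
F(K) = 2*K²/7 (F(K) = (K*(K + K))/7 = (K*(2*K))/7 = (2*K²)/7 = 2*K²/7)
Y(f, m) = 5*m
d(s, r) = -r/(2*(s + 5*r)) (d(s, r) = -(r + r)/(4*(s + 5*r)) = -2*r/(4*(s + 5*r)) = -r/(2*(s + 5*r)))
d(F(C(-1)), 60) - Z(11) = -1*60/(2*((2/7)*(-7)²) + 10*60) - 1*163 = -1*60/(2*((2/7)*49) + 600) - 163 = -1*60/(2*14 + 600) - 163 = -1*60/(28 + 600) - 163 = -1*60/628 - 163 = -1*60*1/628 - 163 = -15/157 - 163 = -25606/157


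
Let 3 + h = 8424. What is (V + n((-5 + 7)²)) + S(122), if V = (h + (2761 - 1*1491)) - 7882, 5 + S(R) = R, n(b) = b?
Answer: 1930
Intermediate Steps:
S(R) = -5 + R
h = 8421 (h = -3 + 8424 = 8421)
V = 1809 (V = (8421 + (2761 - 1*1491)) - 7882 = (8421 + (2761 - 1491)) - 7882 = (8421 + 1270) - 7882 = 9691 - 7882 = 1809)
(V + n((-5 + 7)²)) + S(122) = (1809 + (-5 + 7)²) + (-5 + 122) = (1809 + 2²) + 117 = (1809 + 4) + 117 = 1813 + 117 = 1930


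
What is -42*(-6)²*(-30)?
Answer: 45360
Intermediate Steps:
-42*(-6)²*(-30) = -42*36*(-30) = -1512*(-30) = 45360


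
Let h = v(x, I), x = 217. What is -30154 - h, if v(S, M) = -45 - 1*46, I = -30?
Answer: -30063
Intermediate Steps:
v(S, M) = -91 (v(S, M) = -45 - 46 = -91)
h = -91
-30154 - h = -30154 - 1*(-91) = -30154 + 91 = -30063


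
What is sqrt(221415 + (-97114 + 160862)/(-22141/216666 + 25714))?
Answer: sqrt(6872729648857020512367279)/5571327383 ≈ 470.55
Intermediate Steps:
sqrt(221415 + (-97114 + 160862)/(-22141/216666 + 25714)) = sqrt(221415 + 63748/(-22141*1/216666 + 25714)) = sqrt(221415 + 63748/(-22141/216666 + 25714)) = sqrt(221415 + 63748/(5571327383/216666)) = sqrt(221415 + 63748*(216666/5571327383)) = sqrt(221415 + 13812024168/5571327383) = sqrt(1233589264531113/5571327383) = sqrt(6872729648857020512367279)/5571327383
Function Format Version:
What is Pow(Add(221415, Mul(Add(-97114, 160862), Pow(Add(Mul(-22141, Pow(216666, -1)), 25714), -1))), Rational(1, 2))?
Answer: Mul(Rational(1, 5571327383), Pow(6872729648857020512367279, Rational(1, 2))) ≈ 470.55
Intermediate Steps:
Pow(Add(221415, Mul(Add(-97114, 160862), Pow(Add(Mul(-22141, Pow(216666, -1)), 25714), -1))), Rational(1, 2)) = Pow(Add(221415, Mul(63748, Pow(Add(Mul(-22141, Rational(1, 216666)), 25714), -1))), Rational(1, 2)) = Pow(Add(221415, Mul(63748, Pow(Add(Rational(-22141, 216666), 25714), -1))), Rational(1, 2)) = Pow(Add(221415, Mul(63748, Pow(Rational(5571327383, 216666), -1))), Rational(1, 2)) = Pow(Add(221415, Mul(63748, Rational(216666, 5571327383))), Rational(1, 2)) = Pow(Add(221415, Rational(13812024168, 5571327383)), Rational(1, 2)) = Pow(Rational(1233589264531113, 5571327383), Rational(1, 2)) = Mul(Rational(1, 5571327383), Pow(6872729648857020512367279, Rational(1, 2)))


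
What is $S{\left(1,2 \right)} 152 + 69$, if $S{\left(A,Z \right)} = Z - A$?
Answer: $221$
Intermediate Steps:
$S{\left(1,2 \right)} 152 + 69 = \left(2 - 1\right) 152 + 69 = 1 \cdot 152 + 69 = 152 + 69 = 221$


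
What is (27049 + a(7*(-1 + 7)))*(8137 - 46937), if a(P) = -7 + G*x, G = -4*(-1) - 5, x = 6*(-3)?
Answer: -1049928000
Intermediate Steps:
x = -18
G = -1 (G = 4 - 5 = -1)
a(P) = 11 (a(P) = -7 - 1*(-18) = -7 + 18 = 11)
(27049 + a(7*(-1 + 7)))*(8137 - 46937) = (27049 + 11)*(8137 - 46937) = 27060*(-38800) = -1049928000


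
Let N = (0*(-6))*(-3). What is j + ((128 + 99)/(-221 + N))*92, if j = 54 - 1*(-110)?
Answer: 15360/221 ≈ 69.502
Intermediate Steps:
N = 0 (N = 0*(-3) = 0)
j = 164 (j = 54 + 110 = 164)
j + ((128 + 99)/(-221 + N))*92 = 164 + ((128 + 99)/(-221 + 0))*92 = 164 + (227/(-221))*92 = 164 + (227*(-1/221))*92 = 164 - 227/221*92 = 164 - 20884/221 = 15360/221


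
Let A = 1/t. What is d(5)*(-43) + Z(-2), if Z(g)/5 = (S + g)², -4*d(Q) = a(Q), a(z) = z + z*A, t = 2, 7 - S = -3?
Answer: 3205/8 ≈ 400.63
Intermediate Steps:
S = 10 (S = 7 - 1*(-3) = 7 + 3 = 10)
A = ½ (A = 1/2 = ½ ≈ 0.50000)
a(z) = 3*z/2 (a(z) = z + z*(½) = z + z/2 = 3*z/2)
d(Q) = -3*Q/8
Z(g) = 5*(10 + g)²
d(5)*(-43) + Z(-2) = -3/8*5*(-43) + 5*(10 - 2)² = -15/8*(-43) + 5*8² = 645/8 + 5*64 = 645/8 + 320 = 3205/8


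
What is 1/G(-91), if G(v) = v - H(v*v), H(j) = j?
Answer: -1/8372 ≈ -0.00011945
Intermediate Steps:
G(v) = v - v² (G(v) = v - v*v = v - v²)
1/G(-91) = 1/(-91*(1 - 1*(-91))) = 1/(-91*(1 + 91)) = 1/(-91*92) = 1/(-8372) = -1/8372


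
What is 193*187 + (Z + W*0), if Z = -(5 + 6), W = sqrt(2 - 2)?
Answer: 36080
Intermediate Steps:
W = 0 (W = sqrt(0) = 0)
Z = -11 (Z = -1*11 = -11)
193*187 + (Z + W*0) = 193*187 + (-11 + 0*0) = 36091 + (-11 + 0) = 36091 - 11 = 36080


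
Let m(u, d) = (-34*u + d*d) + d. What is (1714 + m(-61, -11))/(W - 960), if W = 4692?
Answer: 1949/1866 ≈ 1.0445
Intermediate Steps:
m(u, d) = d + d² - 34*u (m(u, d) = (-34*u + d²) + d = (d² - 34*u) + d = d + d² - 34*u)
(1714 + m(-61, -11))/(W - 960) = (1714 + (-11 + (-11)² - 34*(-61)))/(4692 - 960) = (1714 + (-11 + 121 + 2074))/3732 = (1714 + 2184)*(1/3732) = 3898*(1/3732) = 1949/1866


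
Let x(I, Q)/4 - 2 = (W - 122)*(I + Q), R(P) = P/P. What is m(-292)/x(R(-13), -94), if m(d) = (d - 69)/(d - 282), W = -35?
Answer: 361/33528488 ≈ 1.0767e-5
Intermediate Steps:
R(P) = 1
m(d) = (-69 + d)/(-282 + d)
x(I, Q) = 8 - 628*I - 628*Q (x(I, Q) = 8 + 4*((-35 - 122)*(I + Q)) = 8 + 4*(-157*(I + Q)) = 8 + 4*(-157*I - 157*Q) = 8 + (-628*I - 628*Q) = 8 - 628*I - 628*Q)
m(-292)/x(R(-13), -94) = ((-69 - 292)/(-282 - 292))/(8 - 628*1 - 628*(-94)) = (-361/(-574))/(8 - 628 + 59032) = -1/574*(-361)/58412 = (361/574)*(1/58412) = 361/33528488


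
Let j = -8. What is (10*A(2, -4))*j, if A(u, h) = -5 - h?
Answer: 80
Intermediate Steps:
(10*A(2, -4))*j = (10*(-5 - 1*(-4)))*(-8) = (10*(-5 + 4))*(-8) = (10*(-1))*(-8) = -10*(-8) = 80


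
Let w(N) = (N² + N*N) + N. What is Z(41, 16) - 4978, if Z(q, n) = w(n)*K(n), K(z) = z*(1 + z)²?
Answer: 2436494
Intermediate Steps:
w(N) = N + 2*N² (w(N) = (N² + N²) + N = 2*N² + N = N + 2*N²)
Z(q, n) = n²*(1 + n)²*(1 + 2*n) (Z(q, n) = (n*(1 + 2*n))*(n*(1 + n)²) = n²*(1 + n)²*(1 + 2*n))
Z(41, 16) - 4978 = 16²*(1 + 16)²*(1 + 2*16) - 4978 = 256*17²*(1 + 32) - 4978 = 256*289*33 - 4978 = 2441472 - 4978 = 2436494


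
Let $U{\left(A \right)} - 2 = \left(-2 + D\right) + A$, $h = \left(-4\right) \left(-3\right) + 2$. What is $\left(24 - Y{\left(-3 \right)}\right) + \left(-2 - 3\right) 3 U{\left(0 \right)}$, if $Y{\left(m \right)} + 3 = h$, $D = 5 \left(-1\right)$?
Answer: $88$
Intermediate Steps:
$h = 14$ ($h = 12 + 2 = 14$)
$D = -5$
$Y{\left(m \right)} = 11$ ($Y{\left(m \right)} = -3 + 14 = 11$)
$U{\left(A \right)} = -5 + A$ ($U{\left(A \right)} = 2 + \left(\left(-2 - 5\right) + A\right) = 2 + \left(-7 + A\right) = -5 + A$)
$\left(24 - Y{\left(-3 \right)}\right) + \left(-2 - 3\right) 3 U{\left(0 \right)} = \left(24 - 11\right) + \left(-2 - 3\right) 3 \left(-5 + 0\right) = \left(24 - 11\right) + \left(-5\right) 3 \left(-5\right) = 13 - -75 = 13 + 75 = 88$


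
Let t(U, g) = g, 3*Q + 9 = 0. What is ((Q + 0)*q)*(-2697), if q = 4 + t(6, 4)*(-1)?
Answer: 0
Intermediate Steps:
Q = -3 (Q = -3 + (⅓)*0 = -3 + 0 = -3)
q = 0 (q = 4 + 4*(-1) = 4 - 4 = 0)
((Q + 0)*q)*(-2697) = ((-3 + 0)*0)*(-2697) = -3*0*(-2697) = 0*(-2697) = 0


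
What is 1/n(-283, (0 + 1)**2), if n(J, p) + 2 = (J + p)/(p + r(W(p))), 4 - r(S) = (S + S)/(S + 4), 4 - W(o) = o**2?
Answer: -29/2032 ≈ -0.014272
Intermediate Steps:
W(o) = 4 - o**2
r(S) = 4 - 2*S/(4 + S) (r(S) = 4 - (S + S)/(S + 4) = 4 - 2*S/(4 + S))
n(J, p) = -2 + (J + p)/(p + 2*(12 - p**2)/(8 - p**2)) (n(J, p) = -2 + (J + p)/(p + 2*(8 + (4 - p**2))/(4 + (4 - p**2))) = -2 + (J + p)/(p + 2*(12 - p**2)/(8 - p**2)))
1/n(-283, (0 + 1)**2) = 1/((48 - 4*(0 + 1)**4 + (8 - ((0 + 1)**2)**2)*((0 + 1)**2 - 1*(-283)))/(-24 + 2*((0 + 1)**2)**2 + (0 + 1)**2*(-8 + ((0 + 1)**2)**2))) = 1/((48 - 4*(1**2)**2 + (8 - (1**2)**2)*(1**2 + 283))/(-24 + 2*(1**2)**2 + 1**2*(-8 + (1**2)**2))) = 1/((48 - 4*1**2 + (8 - 1*1**2)*(1 + 283))/(-24 + 2*1**2 + 1*(-8 + 1**2))) = 1/((48 - 4*1 + (8 - 1*1)*284)/(-24 + 2*1 + 1*(-8 + 1))) = 1/((48 - 4 + (8 - 1)*284)/(-24 + 2 + 1*(-7))) = 1/((48 - 4 + 7*284)/(-24 + 2 - 7)) = 1/((48 - 4 + 1988)/(-29)) = 1/(-1/29*2032) = 1/(-2032/29) = -29/2032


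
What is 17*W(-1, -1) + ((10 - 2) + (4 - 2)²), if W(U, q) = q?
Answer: -5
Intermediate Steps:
17*W(-1, -1) + ((10 - 2) + (4 - 2)²) = 17*(-1) + ((10 - 2) + (4 - 2)²) = -17 + (8 + 2²) = -17 + (8 + 4) = -17 + 12 = -5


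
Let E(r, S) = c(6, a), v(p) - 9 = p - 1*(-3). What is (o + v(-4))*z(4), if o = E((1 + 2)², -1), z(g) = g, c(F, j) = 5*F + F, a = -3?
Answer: 176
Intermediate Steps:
c(F, j) = 6*F
v(p) = 12 + p (v(p) = 9 + (p - 1*(-3)) = 9 + (p + 3) = 9 + (3 + p) = 12 + p)
E(r, S) = 36 (E(r, S) = 6*6 = 36)
o = 36
(o + v(-4))*z(4) = (36 + (12 - 4))*4 = (36 + 8)*4 = 44*4 = 176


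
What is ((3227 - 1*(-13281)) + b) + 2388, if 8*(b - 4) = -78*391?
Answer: 60351/4 ≈ 15088.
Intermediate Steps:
b = -15233/4 (b = 4 + (-78*391)/8 = 4 + (⅛)*(-30498) = 4 - 15249/4 = -15233/4 ≈ -3808.3)
((3227 - 1*(-13281)) + b) + 2388 = ((3227 - 1*(-13281)) - 15233/4) + 2388 = ((3227 + 13281) - 15233/4) + 2388 = (16508 - 15233/4) + 2388 = 50799/4 + 2388 = 60351/4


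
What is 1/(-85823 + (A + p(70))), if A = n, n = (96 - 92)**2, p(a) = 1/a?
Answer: -70/6006489 ≈ -1.1654e-5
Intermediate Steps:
n = 16 (n = 4**2 = 16)
A = 16
1/(-85823 + (A + p(70))) = 1/(-85823 + (16 + 1/70)) = 1/(-85823 + 1121/70) = 1/(-6006489/70) = -70/6006489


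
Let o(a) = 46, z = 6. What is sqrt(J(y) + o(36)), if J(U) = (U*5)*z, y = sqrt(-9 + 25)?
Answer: sqrt(166) ≈ 12.884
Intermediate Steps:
y = 4 (y = sqrt(16) = 4)
J(U) = 30*U (J(U) = (U*5)*6 = (5*U)*6 = 30*U)
sqrt(J(y) + o(36)) = sqrt(30*4 + 46) = sqrt(120 + 46) = sqrt(166)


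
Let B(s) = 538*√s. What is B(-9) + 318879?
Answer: 318879 + 1614*I ≈ 3.1888e+5 + 1614.0*I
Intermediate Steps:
B(-9) + 318879 = 538*√(-9) + 318879 = 538*(3*I) + 318879 = 1614*I + 318879 = 318879 + 1614*I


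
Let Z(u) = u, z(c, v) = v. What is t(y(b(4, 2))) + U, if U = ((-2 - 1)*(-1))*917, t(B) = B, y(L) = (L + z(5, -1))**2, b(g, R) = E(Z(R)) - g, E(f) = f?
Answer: 2760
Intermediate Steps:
b(g, R) = R - g
y(L) = (-1 + L)**2 (y(L) = (L - 1)**2 = (-1 + L)**2)
U = 2751 (U = -3*(-1)*917 = 3*917 = 2751)
t(y(b(4, 2))) + U = (-1 + (2 - 1*4))**2 + 2751 = (-1 + (2 - 4))**2 + 2751 = (-1 - 2)**2 + 2751 = (-3)**2 + 2751 = 9 + 2751 = 2760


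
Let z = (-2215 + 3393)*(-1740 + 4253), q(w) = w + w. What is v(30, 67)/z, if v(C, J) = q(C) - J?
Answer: -1/422902 ≈ -2.3646e-6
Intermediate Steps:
q(w) = 2*w
v(C, J) = -J + 2*C (v(C, J) = 2*C - J = -J + 2*C)
z = 2960314 (z = 1178*2513 = 2960314)
v(30, 67)/z = (-1*67 + 2*30)/2960314 = (-67 + 60)*(1/2960314) = -7*1/2960314 = -1/422902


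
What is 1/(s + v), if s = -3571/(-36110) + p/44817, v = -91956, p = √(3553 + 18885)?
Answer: -240835301214116614538310/22146227141694775916498841569 - 58438324925700*√22438/22146227141694775916498841569 ≈ -1.0875e-5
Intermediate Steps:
p = √22438 ≈ 149.79
s = 3571/36110 + √22438/44817 (s = -3571/(-36110) + √22438/44817 = -3571*(-1/36110) + √22438*(1/44817) = 3571/36110 + √22438/44817 ≈ 0.10223)
1/(s + v) = 1/((3571/36110 + √22438/44817) - 91956) = 1/(-3320527589/36110 + √22438/44817)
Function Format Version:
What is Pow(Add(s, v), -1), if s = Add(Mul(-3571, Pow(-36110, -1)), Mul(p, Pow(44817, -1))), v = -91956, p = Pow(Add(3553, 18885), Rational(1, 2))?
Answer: Add(Rational(-240835301214116614538310, 22146227141694775916498841569), Mul(Rational(-58438324925700, 22146227141694775916498841569), Pow(22438, Rational(1, 2)))) ≈ -1.0875e-5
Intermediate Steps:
p = Pow(22438, Rational(1, 2)) ≈ 149.79
s = Add(Rational(3571, 36110), Mul(Rational(1, 44817), Pow(22438, Rational(1, 2)))) (s = Add(Mul(-3571, Pow(-36110, -1)), Mul(Pow(22438, Rational(1, 2)), Pow(44817, -1))) = Add(Mul(-3571, Rational(-1, 36110)), Mul(Pow(22438, Rational(1, 2)), Rational(1, 44817))) = Add(Rational(3571, 36110), Mul(Rational(1, 44817), Pow(22438, Rational(1, 2)))) ≈ 0.10223)
Pow(Add(s, v), -1) = Pow(Add(Add(Rational(3571, 36110), Mul(Rational(1, 44817), Pow(22438, Rational(1, 2)))), -91956), -1) = Pow(Add(Rational(-3320527589, 36110), Mul(Rational(1, 44817), Pow(22438, Rational(1, 2)))), -1)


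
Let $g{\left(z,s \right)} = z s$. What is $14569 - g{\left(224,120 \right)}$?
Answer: $-12311$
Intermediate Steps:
$g{\left(z,s \right)} = s z$
$14569 - g{\left(224,120 \right)} = 14569 - 120 \cdot 224 = 14569 - 26880 = -12311$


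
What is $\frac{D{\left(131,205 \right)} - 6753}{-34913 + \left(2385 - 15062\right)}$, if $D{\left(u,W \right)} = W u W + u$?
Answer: $- \frac{5498653}{47590} \approx -115.54$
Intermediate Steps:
$D{\left(u,W \right)} = u + u W^{2}$ ($D{\left(u,W \right)} = u W^{2} + u = u + u W^{2}$)
$\frac{D{\left(131,205 \right)} - 6753}{-34913 + \left(2385 - 15062\right)} = \frac{131 \left(1 + 205^{2}\right) - 6753}{-34913 + \left(2385 - 15062\right)} = \frac{131 \left(1 + 42025\right) - 6753}{-34913 + \left(2385 - 15062\right)} = \frac{131 \cdot 42026 - 6753}{-34913 - 12677} = \frac{5505406 - 6753}{-47590} = 5498653 \left(- \frac{1}{47590}\right) = - \frac{5498653}{47590}$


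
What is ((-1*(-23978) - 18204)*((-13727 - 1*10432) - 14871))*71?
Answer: -16000504620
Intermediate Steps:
((-1*(-23978) - 18204)*((-13727 - 1*10432) - 14871))*71 = ((23978 - 18204)*((-13727 - 10432) - 14871))*71 = (5774*(-24159 - 14871))*71 = (5774*(-39030))*71 = -225359220*71 = -16000504620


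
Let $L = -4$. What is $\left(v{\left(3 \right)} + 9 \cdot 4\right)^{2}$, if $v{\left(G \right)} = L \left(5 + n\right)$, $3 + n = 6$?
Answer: $16$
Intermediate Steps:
$n = 3$ ($n = -3 + 6 = 3$)
$v{\left(G \right)} = -32$ ($v{\left(G \right)} = - 4 \left(5 + 3\right) = \left(-4\right) 8 = -32$)
$\left(v{\left(3 \right)} + 9 \cdot 4\right)^{2} = \left(-32 + 9 \cdot 4\right)^{2} = \left(-32 + 36\right)^{2} = 4^{2} = 16$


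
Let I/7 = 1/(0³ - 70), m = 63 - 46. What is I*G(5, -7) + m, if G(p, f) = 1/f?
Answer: 1191/70 ≈ 17.014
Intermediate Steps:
m = 17
I = -⅒ (I = 7/(0³ - 70) = 7/(0 - 70) = 7/(-70) = 7*(-1/70) = -⅒ ≈ -0.10000)
I*G(5, -7) + m = -⅒/(-7) + 17 = -⅒*(-⅐) + 17 = 1/70 + 17 = 1191/70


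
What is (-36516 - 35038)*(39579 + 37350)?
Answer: -5504577666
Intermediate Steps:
(-36516 - 35038)*(39579 + 37350) = -71554*76929 = -5504577666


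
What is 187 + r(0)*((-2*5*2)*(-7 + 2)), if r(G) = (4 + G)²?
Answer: 1787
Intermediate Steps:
187 + r(0)*((-2*5*2)*(-7 + 2)) = 187 + (4 + 0)²*((-2*5*2)*(-7 + 2)) = 187 + 4²*(-10*2*(-5)) = 187 + 16*(-20*(-5)) = 187 + 16*100 = 187 + 1600 = 1787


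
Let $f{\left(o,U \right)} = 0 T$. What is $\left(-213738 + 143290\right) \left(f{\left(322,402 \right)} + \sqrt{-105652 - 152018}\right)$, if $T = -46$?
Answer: $- 211344 i \sqrt{28630} \approx - 3.576 \cdot 10^{7} i$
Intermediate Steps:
$f{\left(o,U \right)} = 0$ ($f{\left(o,U \right)} = 0 \left(-46\right) = 0$)
$\left(-213738 + 143290\right) \left(f{\left(322,402 \right)} + \sqrt{-105652 - 152018}\right) = \left(-213738 + 143290\right) \left(0 + \sqrt{-105652 - 152018}\right) = - 70448 \left(0 + \sqrt{-257670}\right) = - 70448 \left(0 + 3 i \sqrt{28630}\right) = - 70448 \cdot 3 i \sqrt{28630} = - 211344 i \sqrt{28630}$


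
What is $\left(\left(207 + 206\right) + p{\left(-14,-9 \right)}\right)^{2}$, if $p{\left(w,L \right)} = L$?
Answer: $163216$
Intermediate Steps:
$\left(\left(207 + 206\right) + p{\left(-14,-9 \right)}\right)^{2} = \left(\left(207 + 206\right) - 9\right)^{2} = \left(413 - 9\right)^{2} = 404^{2} = 163216$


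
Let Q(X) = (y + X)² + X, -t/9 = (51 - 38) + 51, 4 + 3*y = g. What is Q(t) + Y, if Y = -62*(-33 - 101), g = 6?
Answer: 3048664/9 ≈ 3.3874e+5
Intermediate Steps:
y = ⅔ (y = -4/3 + (⅓)*6 = -4/3 + 2 = ⅔ ≈ 0.66667)
t = -576 (t = -9*((51 - 38) + 51) = -9*(13 + 51) = -9*64 = -576)
Q(X) = X + (⅔ + X)² (Q(X) = (⅔ + X)² + X = X + (⅔ + X)²)
Y = 8308 (Y = -62*(-134) = 8308)
Q(t) + Y = (-576 + (2 + 3*(-576))²/9) + 8308 = (-576 + (2 - 1728)²/9) + 8308 = (-576 + (⅑)*(-1726)²) + 8308 = (-576 + (⅑)*2979076) + 8308 = (-576 + 2979076/9) + 8308 = 2973892/9 + 8308 = 3048664/9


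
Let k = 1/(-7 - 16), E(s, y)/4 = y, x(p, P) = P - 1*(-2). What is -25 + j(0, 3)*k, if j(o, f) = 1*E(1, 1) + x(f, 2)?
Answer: -583/23 ≈ -25.348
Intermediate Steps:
x(p, P) = 2 + P (x(p, P) = P + 2 = 2 + P)
E(s, y) = 4*y
k = -1/23 (k = 1/(-23) = -1/23 ≈ -0.043478)
j(o, f) = 8 (j(o, f) = 1*(4*1) + (2 + 2) = 1*4 + 4 = 4 + 4 = 8)
-25 + j(0, 3)*k = -25 + 8*(-1/23) = -25 - 8/23 = -583/23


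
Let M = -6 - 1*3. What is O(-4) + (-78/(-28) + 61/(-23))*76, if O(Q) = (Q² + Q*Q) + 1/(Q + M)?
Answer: 88057/2093 ≈ 42.072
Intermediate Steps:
M = -9 (M = -6 - 3 = -9)
O(Q) = 1/(-9 + Q) + 2*Q² (O(Q) = (Q² + Q*Q) + 1/(Q - 9) = (Q² + Q²) + 1/(-9 + Q) = 2*Q² + 1/(-9 + Q) = 1/(-9 + Q) + 2*Q²)
O(-4) + (-78/(-28) + 61/(-23))*76 = (1 - 18*(-4)² + 2*(-4)³)/(-9 - 4) + (-78/(-28) + 61/(-23))*76 = (1 - 18*16 + 2*(-64))/(-13) + (-78*(-1/28) + 61*(-1/23))*76 = -(1 - 288 - 128)/13 + (39/14 - 61/23)*76 = -1/13*(-415) + (43/322)*76 = 415/13 + 1634/161 = 88057/2093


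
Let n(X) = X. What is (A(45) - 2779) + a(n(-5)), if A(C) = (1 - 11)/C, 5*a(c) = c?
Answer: -25022/9 ≈ -2780.2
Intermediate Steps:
a(c) = c/5
A(C) = -10/C
(A(45) - 2779) + a(n(-5)) = (-10/45 - 2779) + (1/5)*(-5) = (-10*1/45 - 2779) - 1 = (-2/9 - 2779) - 1 = -25013/9 - 1 = -25022/9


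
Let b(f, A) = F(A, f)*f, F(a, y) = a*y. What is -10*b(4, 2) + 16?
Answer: -304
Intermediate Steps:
b(f, A) = A*f² (b(f, A) = (A*f)*f = A*f²)
-10*b(4, 2) + 16 = -20*4² + 16 = -20*16 + 16 = -10*32 + 16 = -320 + 16 = -304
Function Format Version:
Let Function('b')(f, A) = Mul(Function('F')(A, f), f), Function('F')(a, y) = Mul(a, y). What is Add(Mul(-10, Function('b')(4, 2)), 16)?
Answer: -304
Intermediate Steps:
Function('b')(f, A) = Mul(A, Pow(f, 2)) (Function('b')(f, A) = Mul(Mul(A, f), f) = Mul(A, Pow(f, 2)))
Add(Mul(-10, Function('b')(4, 2)), 16) = Add(Mul(-10, Mul(2, Pow(4, 2))), 16) = Add(Mul(-10, Mul(2, 16)), 16) = Add(Mul(-10, 32), 16) = Add(-320, 16) = -304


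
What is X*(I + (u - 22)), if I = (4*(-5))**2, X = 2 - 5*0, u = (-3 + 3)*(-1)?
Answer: 756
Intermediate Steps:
u = 0 (u = 0*(-1) = 0)
X = 2 (X = 2 + 0 = 2)
I = 400 (I = (-20)**2 = 400)
X*(I + (u - 22)) = 2*(400 + (0 - 22)) = 2*(400 - 22) = 2*378 = 756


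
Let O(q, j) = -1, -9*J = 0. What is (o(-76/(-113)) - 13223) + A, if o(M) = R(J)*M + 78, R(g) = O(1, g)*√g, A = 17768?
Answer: 4623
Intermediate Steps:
J = 0 (J = -⅑*0 = 0)
R(g) = -√g
o(M) = 78 (o(M) = (-√0)*M + 78 = (-1*0)*M + 78 = 0*M + 78 = 0 + 78 = 78)
(o(-76/(-113)) - 13223) + A = (78 - 13223) + 17768 = -13145 + 17768 = 4623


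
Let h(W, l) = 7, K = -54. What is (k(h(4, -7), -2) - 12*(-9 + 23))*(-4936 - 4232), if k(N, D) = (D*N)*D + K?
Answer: 1778592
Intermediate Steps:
k(N, D) = -54 + N*D² (k(N, D) = (D*N)*D - 54 = N*D² - 54 = -54 + N*D²)
(k(h(4, -7), -2) - 12*(-9 + 23))*(-4936 - 4232) = ((-54 + 7*(-2)²) - 12*(-9 + 23))*(-4936 - 4232) = ((-54 + 7*4) - 12*14)*(-9168) = ((-54 + 28) - 168)*(-9168) = (-26 - 168)*(-9168) = -194*(-9168) = 1778592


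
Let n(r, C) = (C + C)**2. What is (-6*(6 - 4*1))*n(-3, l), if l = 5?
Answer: -1200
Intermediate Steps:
n(r, C) = 4*C**2 (n(r, C) = (2*C)**2 = 4*C**2)
(-6*(6 - 4*1))*n(-3, l) = (-6*(6 - 4*1))*(4*5**2) = (-6*(6 - 4))*(4*25) = -6*2*100 = -12*100 = -1200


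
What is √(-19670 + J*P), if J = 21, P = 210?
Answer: 2*I*√3815 ≈ 123.53*I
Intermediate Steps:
√(-19670 + J*P) = √(-19670 + 21*210) = √(-19670 + 4410) = √(-15260) = 2*I*√3815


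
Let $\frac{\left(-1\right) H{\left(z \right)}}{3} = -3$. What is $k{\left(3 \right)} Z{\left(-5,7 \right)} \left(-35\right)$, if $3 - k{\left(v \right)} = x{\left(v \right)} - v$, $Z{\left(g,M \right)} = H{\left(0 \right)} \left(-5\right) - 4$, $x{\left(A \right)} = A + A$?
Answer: $0$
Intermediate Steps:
$H{\left(z \right)} = 9$ ($H{\left(z \right)} = \left(-3\right) \left(-3\right) = 9$)
$x{\left(A \right)} = 2 A$
$Z{\left(g,M \right)} = -49$ ($Z{\left(g,M \right)} = 9 \left(-5\right) - 4 = -45 - 4 = -49$)
$k{\left(v \right)} = 3 - v$ ($k{\left(v \right)} = 3 - \left(2 v - v\right) = 3 - v$)
$k{\left(3 \right)} Z{\left(-5,7 \right)} \left(-35\right) = \left(3 - 3\right) \left(-49\right) \left(-35\right) = 0 \left(-49\right) \left(-35\right) = 0 \left(-35\right) = 0$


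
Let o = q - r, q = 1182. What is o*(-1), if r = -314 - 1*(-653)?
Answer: -843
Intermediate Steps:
r = 339 (r = -314 + 653 = 339)
o = 843 (o = 1182 - 1*339 = 1182 - 339 = 843)
o*(-1) = 843*(-1) = -843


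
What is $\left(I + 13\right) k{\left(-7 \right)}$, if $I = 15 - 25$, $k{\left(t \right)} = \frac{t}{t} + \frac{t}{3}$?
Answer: $-4$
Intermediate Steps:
$k{\left(t \right)} = 1 + \frac{t}{3}$ ($k{\left(t \right)} = 1 + t \frac{1}{3} = 1 + \frac{t}{3}$)
$I = -10$ ($I = 15 - 25 = -10$)
$\left(I + 13\right) k{\left(-7 \right)} = \left(-10 + 13\right) \left(1 + \frac{1}{3} \left(-7\right)\right) = 3 \left(1 - \frac{7}{3}\right) = 3 \left(- \frac{4}{3}\right) = -4$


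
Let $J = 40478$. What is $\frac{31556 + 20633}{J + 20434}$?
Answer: $\frac{52189}{60912} \approx 0.85679$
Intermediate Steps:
$\frac{31556 + 20633}{J + 20434} = \frac{31556 + 20633}{40478 + 20434} = \frac{52189}{60912}$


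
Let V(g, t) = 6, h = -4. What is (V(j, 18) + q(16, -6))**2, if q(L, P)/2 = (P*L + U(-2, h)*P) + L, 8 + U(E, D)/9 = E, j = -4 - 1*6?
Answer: 857476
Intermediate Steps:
j = -10 (j = -4 - 6 = -10)
U(E, D) = -72 + 9*E
q(L, P) = -180*P + 2*L + 2*L*P (q(L, P) = 2*((P*L + (-72 + 9*(-2))*P) + L) = 2*((L*P + (-72 - 18)*P) + L) = 2*((L*P - 90*P) + L) = 2*((-90*P + L*P) + L) = 2*(L - 90*P + L*P) = -180*P + 2*L + 2*L*P)
(V(j, 18) + q(16, -6))**2 = (6 + (-180*(-6) + 2*16 + 2*16*(-6)))**2 = (6 + (1080 + 32 - 192))**2 = (6 + 920)**2 = 926**2 = 857476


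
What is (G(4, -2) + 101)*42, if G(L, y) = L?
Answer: 4410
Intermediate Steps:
(G(4, -2) + 101)*42 = (4 + 101)*42 = 105*42 = 4410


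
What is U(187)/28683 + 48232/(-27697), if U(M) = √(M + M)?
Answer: -48232/27697 + √374/28683 ≈ -1.7407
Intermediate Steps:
U(M) = √2*√M (U(M) = √(2*M) = √2*√M)
U(187)/28683 + 48232/(-27697) = (√2*√187)/28683 + 48232/(-27697) = √374*(1/28683) + 48232*(-1/27697) = √374/28683 - 48232/27697 = -48232/27697 + √374/28683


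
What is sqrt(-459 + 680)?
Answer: sqrt(221) ≈ 14.866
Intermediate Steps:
sqrt(-459 + 680) = sqrt(221)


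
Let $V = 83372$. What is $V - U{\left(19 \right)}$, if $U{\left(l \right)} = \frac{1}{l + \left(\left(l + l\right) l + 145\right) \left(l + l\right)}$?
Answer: $\frac{2748357979}{32965} \approx 83372.0$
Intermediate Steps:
$U{\left(l \right)} = \frac{1}{l + 2 l \left(145 + 2 l^{2}\right)}$ ($U{\left(l \right)} = \frac{1}{l + \left(2 l l + 145\right) 2 l} = \frac{1}{l + \left(2 l^{2} + 145\right) 2 l} = \frac{1}{l + \left(145 + 2 l^{2}\right) 2 l} = \frac{1}{l + 2 l \left(145 + 2 l^{2}\right)}$)
$V - U{\left(19 \right)} = 83372 - \frac{1}{19 \left(291 + 4 \cdot 19^{2}\right)} = 83372 - \frac{1}{19 \left(291 + 4 \cdot 361\right)} = 83372 - \frac{1}{19 \left(291 + 1444\right)} = 83372 - \frac{1}{19 \cdot 1735} = 83372 - \frac{1}{19} \cdot \frac{1}{1735} = 83372 - \frac{1}{32965} = \frac{2748357979}{32965}$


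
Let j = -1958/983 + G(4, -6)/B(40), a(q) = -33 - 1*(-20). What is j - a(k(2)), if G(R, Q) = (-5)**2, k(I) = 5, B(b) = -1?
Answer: -13754/983 ≈ -13.992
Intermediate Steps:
G(R, Q) = 25
a(q) = -13 (a(q) = -33 + 20 = -13)
j = -26533/983 (j = -1958/983 + 25/(-1) = -1958*1/983 + 25*(-1) = -1958/983 - 25 = -26533/983 ≈ -26.992)
j - a(k(2)) = -26533/983 - 1*(-13) = -26533/983 + 13 = -13754/983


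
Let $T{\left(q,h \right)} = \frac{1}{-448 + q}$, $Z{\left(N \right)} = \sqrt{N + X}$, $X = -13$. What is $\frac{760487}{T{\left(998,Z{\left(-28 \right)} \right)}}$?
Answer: $418267850$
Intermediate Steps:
$Z{\left(N \right)} = \sqrt{-13 + N}$ ($Z{\left(N \right)} = \sqrt{N - 13} = \sqrt{-13 + N}$)
$\frac{760487}{T{\left(998,Z{\left(-28 \right)} \right)}} = \frac{760487}{\frac{1}{-448 + 998}} = \frac{760487}{\frac{1}{550}} = 760487 \frac{1}{\frac{1}{550}} = 760487 \cdot 550 = 418267850$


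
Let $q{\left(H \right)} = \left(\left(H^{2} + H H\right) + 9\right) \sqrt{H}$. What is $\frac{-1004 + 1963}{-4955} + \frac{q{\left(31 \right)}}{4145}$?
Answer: $- \frac{959}{4955} + \frac{1931 \sqrt{31}}{4145} \approx 2.4003$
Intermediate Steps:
$q{\left(H \right)} = \sqrt{H} \left(9 + 2 H^{2}\right)$ ($q{\left(H \right)} = \left(\left(H^{2} + H^{2}\right) + 9\right) \sqrt{H} = \left(2 H^{2} + 9\right) \sqrt{H} = \left(9 + 2 H^{2}\right) \sqrt{H} = \sqrt{H} \left(9 + 2 H^{2}\right)$)
$\frac{-1004 + 1963}{-4955} + \frac{q{\left(31 \right)}}{4145} = \frac{-1004 + 1963}{-4955} + \frac{\sqrt{31} \left(9 + 2 \cdot 31^{2}\right)}{4145} = 959 \left(- \frac{1}{4955}\right) + \sqrt{31} \left(9 + 2 \cdot 961\right) \frac{1}{4145} = - \frac{959}{4955} + \sqrt{31} \left(9 + 1922\right) \frac{1}{4145} = - \frac{959}{4955} + \sqrt{31} \cdot 1931 \cdot \frac{1}{4145} = - \frac{959}{4955} + 1931 \sqrt{31} \cdot \frac{1}{4145} = - \frac{959}{4955} + \frac{1931 \sqrt{31}}{4145}$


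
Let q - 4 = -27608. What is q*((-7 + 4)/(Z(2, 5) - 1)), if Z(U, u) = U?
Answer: 82812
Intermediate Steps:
q = -27604 (q = 4 - 27608 = -27604)
q*((-7 + 4)/(Z(2, 5) - 1)) = -27604*(-7 + 4)/(2 - 1) = -(-82812)/1 = -(-82812) = -27604*(-3) = 82812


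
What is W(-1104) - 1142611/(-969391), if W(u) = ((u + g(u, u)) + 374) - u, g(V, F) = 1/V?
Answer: 401518139489/1070207664 ≈ 375.18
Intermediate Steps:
W(u) = 374 + 1/u (W(u) = ((u + 1/u) + 374) - u = (374 + u + 1/u) - u = 374 + 1/u)
W(-1104) - 1142611/(-969391) = (374 + 1/(-1104)) - 1142611/(-969391) = (374 - 1/1104) - 1142611*(-1)/969391 = 412895/1104 - 1*(-1142611/969391) = 412895/1104 + 1142611/969391 = 401518139489/1070207664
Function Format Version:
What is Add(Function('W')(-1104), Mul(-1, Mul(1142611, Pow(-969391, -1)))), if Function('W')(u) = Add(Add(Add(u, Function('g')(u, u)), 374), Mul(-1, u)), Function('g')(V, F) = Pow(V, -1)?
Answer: Rational(401518139489, 1070207664) ≈ 375.18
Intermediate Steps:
Function('W')(u) = Add(374, Pow(u, -1)) (Function('W')(u) = Add(Add(Add(u, Pow(u, -1)), 374), Mul(-1, u)) = Add(Add(374, u, Pow(u, -1)), Mul(-1, u)) = Add(374, Pow(u, -1)))
Add(Function('W')(-1104), Mul(-1, Mul(1142611, Pow(-969391, -1)))) = Add(Add(374, Pow(-1104, -1)), Mul(-1, Mul(1142611, Pow(-969391, -1)))) = Add(Add(374, Rational(-1, 1104)), Mul(-1, Mul(1142611, Rational(-1, 969391)))) = Add(Rational(412895, 1104), Mul(-1, Rational(-1142611, 969391))) = Add(Rational(412895, 1104), Rational(1142611, 969391)) = Rational(401518139489, 1070207664)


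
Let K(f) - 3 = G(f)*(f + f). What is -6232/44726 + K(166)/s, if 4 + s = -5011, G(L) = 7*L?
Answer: -454893759/5902655 ≈ -77.066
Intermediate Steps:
s = -5015 (s = -4 - 5011 = -5015)
K(f) = 3 + 14*f**2 (K(f) = 3 + (7*f)*(f + f) = 3 + (7*f)*(2*f) = 3 + 14*f**2)
-6232/44726 + K(166)/s = -6232/44726 + (3 + 14*166**2)/(-5015) = -6232*1/44726 + (3 + 14*27556)*(-1/5015) = -164/1177 + (3 + 385784)*(-1/5015) = -164/1177 + 385787*(-1/5015) = -164/1177 - 385787/5015 = -454893759/5902655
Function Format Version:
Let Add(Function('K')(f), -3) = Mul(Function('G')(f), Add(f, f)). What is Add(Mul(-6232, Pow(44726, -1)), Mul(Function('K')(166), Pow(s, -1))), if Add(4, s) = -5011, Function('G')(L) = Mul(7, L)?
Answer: Rational(-454893759, 5902655) ≈ -77.066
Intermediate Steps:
s = -5015 (s = Add(-4, -5011) = -5015)
Function('K')(f) = Add(3, Mul(14, Pow(f, 2))) (Function('K')(f) = Add(3, Mul(Mul(7, f), Add(f, f))) = Add(3, Mul(Mul(7, f), Mul(2, f))) = Add(3, Mul(14, Pow(f, 2))))
Add(Mul(-6232, Pow(44726, -1)), Mul(Function('K')(166), Pow(s, -1))) = Add(Mul(-6232, Pow(44726, -1)), Mul(Add(3, Mul(14, Pow(166, 2))), Pow(-5015, -1))) = Add(Mul(-6232, Rational(1, 44726)), Mul(Add(3, Mul(14, 27556)), Rational(-1, 5015))) = Add(Rational(-164, 1177), Mul(Add(3, 385784), Rational(-1, 5015))) = Add(Rational(-164, 1177), Mul(385787, Rational(-1, 5015))) = Add(Rational(-164, 1177), Rational(-385787, 5015)) = Rational(-454893759, 5902655)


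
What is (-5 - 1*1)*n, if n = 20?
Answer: -120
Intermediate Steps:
(-5 - 1*1)*n = (-5 - 1*1)*20 = (-5 - 1)*20 = -6*20 = -120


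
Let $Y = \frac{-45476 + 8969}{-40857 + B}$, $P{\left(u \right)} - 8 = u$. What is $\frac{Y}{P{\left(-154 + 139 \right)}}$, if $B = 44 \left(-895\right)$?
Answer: $- \frac{36507}{561659} \approx -0.064999$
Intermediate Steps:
$P{\left(u \right)} = 8 + u$
$B = -39380$
$Y = \frac{36507}{80237}$ ($Y = \frac{-45476 + 8969}{-40857 - 39380} = - \frac{36507}{-80237} = \left(-36507\right) \left(- \frac{1}{80237}\right) = \frac{36507}{80237} \approx 0.45499$)
$\frac{Y}{P{\left(-154 + 139 \right)}} = \frac{36507}{80237 \left(8 + \left(-154 + 139\right)\right)} = \frac{36507}{80237 \left(8 - 15\right)} = \frac{36507}{80237 \left(-7\right)} = \frac{36507}{80237} \left(- \frac{1}{7}\right) = - \frac{36507}{561659}$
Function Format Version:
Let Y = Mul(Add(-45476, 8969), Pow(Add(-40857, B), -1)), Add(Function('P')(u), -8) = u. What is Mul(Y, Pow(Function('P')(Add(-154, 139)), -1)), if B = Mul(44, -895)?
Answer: Rational(-36507, 561659) ≈ -0.064999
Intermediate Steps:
Function('P')(u) = Add(8, u)
B = -39380
Y = Rational(36507, 80237) (Y = Mul(Add(-45476, 8969), Pow(Add(-40857, -39380), -1)) = Mul(-36507, Pow(-80237, -1)) = Mul(-36507, Rational(-1, 80237)) = Rational(36507, 80237) ≈ 0.45499)
Mul(Y, Pow(Function('P')(Add(-154, 139)), -1)) = Mul(Rational(36507, 80237), Pow(Add(8, Add(-154, 139)), -1)) = Mul(Rational(36507, 80237), Pow(Add(8, -15), -1)) = Mul(Rational(36507, 80237), Pow(-7, -1)) = Mul(Rational(36507, 80237), Rational(-1, 7)) = Rational(-36507, 561659)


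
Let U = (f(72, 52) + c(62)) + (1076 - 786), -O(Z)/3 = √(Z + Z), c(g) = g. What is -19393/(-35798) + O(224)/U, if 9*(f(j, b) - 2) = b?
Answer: 19393/35798 - 108*√7/1619 ≈ 0.36524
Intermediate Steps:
f(j, b) = 2 + b/9
O(Z) = -3*√2*√Z (O(Z) = -3*√(Z + Z) = -3*√2*√Z)
U = 3238/9 (U = ((2 + (⅑)*52) + 62) + (1076 - 786) = ((2 + 52/9) + 62) + 290 = (70/9 + 62) + 290 = 628/9 + 290 = 3238/9 ≈ 359.78)
-19393/(-35798) + O(224)/U = -19393/(-35798) + (-3*√2*√224)/(3238/9) = -19393*(-1/35798) - 3*√2*4*√14*(9/3238) = 19393/35798 - 24*√7*(9/3238) = 19393/35798 - 108*√7/1619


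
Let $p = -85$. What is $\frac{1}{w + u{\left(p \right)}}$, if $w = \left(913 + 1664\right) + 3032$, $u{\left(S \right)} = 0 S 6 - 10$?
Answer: $\frac{1}{5599} \approx 0.0001786$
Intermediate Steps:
$u{\left(S \right)} = -10$ ($u{\left(S \right)} = 0 \cdot 6 - 10 = 0 - 10 = -10$)
$w = 5609$ ($w = 2577 + 3032 = 5609$)
$\frac{1}{w + u{\left(p \right)}} = \frac{1}{5609 - 10} = \frac{1}{5599}$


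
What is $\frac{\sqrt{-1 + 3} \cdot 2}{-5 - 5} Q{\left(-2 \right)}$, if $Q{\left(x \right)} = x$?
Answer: $\frac{2 \sqrt{2}}{5} \approx 0.56569$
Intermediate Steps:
$\frac{\sqrt{-1 + 3} \cdot 2}{-5 - 5} Q{\left(-2 \right)} = \frac{\sqrt{-1 + 3} \cdot 2}{-5 - 5} \left(-2\right) = \frac{\sqrt{2} \cdot 2}{-10} \left(-2\right) = 2 \sqrt{2} \left(- \frac{1}{10}\right) \left(-2\right) = - \frac{\sqrt{2}}{5} \left(-2\right) = \frac{2 \sqrt{2}}{5}$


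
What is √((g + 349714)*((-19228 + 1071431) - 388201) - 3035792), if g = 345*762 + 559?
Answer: √407138422534 ≈ 6.3807e+5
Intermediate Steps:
g = 263449 (g = 262890 + 559 = 263449)
√((g + 349714)*((-19228 + 1071431) - 388201) - 3035792) = √((263449 + 349714)*((-19228 + 1071431) - 388201) - 3035792) = √(613163*(1052203 - 388201) - 3035792) = √(613163*664002 - 3035792) = √(407141458326 - 3035792) = √407138422534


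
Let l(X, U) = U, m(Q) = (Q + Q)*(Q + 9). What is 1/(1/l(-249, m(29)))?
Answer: 2204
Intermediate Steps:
m(Q) = 2*Q*(9 + Q) (m(Q) = (2*Q)*(9 + Q) = 2*Q*(9 + Q))
1/(1/l(-249, m(29))) = 1/(1/(2*29*(9 + 29))) = 1/(1/(2*29*38)) = 1/(1/2204) = 2204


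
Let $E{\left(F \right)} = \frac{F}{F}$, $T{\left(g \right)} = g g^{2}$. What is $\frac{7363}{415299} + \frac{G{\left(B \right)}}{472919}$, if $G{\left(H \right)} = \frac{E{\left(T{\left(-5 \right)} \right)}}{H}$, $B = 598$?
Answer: $\frac{2082297768305}{117448867093038} \approx 0.017729$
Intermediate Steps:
$T{\left(g \right)} = g^{3}$
$E{\left(F \right)} = 1$
$G{\left(H \right)} = \frac{1}{H}$ ($G{\left(H \right)} = 1 \frac{1}{H} = \frac{1}{H}$)
$\frac{7363}{415299} + \frac{G{\left(B \right)}}{472919} = \frac{7363}{415299} + \frac{1}{598 \cdot 472919} = 7363 \cdot \frac{1}{415299} + \frac{1}{598} \cdot \frac{1}{472919} = \frac{7363}{415299} + \frac{1}{282805562} = \frac{2082297768305}{117448867093038}$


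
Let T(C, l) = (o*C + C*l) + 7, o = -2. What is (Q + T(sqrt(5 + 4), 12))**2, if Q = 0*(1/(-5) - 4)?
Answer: 1369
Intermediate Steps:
T(C, l) = 7 - 2*C + C*l (T(C, l) = (-2*C + C*l) + 7 = 7 - 2*C + C*l)
Q = 0 (Q = 0*(1*(-1/5) - 4) = 0*(-1/5 - 4) = 0*(-21/5) = 0)
(Q + T(sqrt(5 + 4), 12))**2 = (0 + (7 - 2*sqrt(5 + 4) + sqrt(5 + 4)*12))**2 = (0 + (7 - 2*sqrt(9) + sqrt(9)*12))**2 = (0 + (7 - 2*3 + 3*12))**2 = (0 + (7 - 6 + 36))**2 = (0 + 37)**2 = 37**2 = 1369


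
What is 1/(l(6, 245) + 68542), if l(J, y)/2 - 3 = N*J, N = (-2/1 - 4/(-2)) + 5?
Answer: 1/68608 ≈ 1.4576e-5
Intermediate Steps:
N = 5 (N = (-2*1 - 4*(-½)) + 5 = (-2 + 2) + 5 = 0 + 5 = 5)
l(J, y) = 6 + 10*J (l(J, y) = 6 + 2*(5*J) = 6 + 10*J)
1/(l(6, 245) + 68542) = 1/((6 + 10*6) + 68542) = 1/((6 + 60) + 68542) = 1/(66 + 68542) = 1/68608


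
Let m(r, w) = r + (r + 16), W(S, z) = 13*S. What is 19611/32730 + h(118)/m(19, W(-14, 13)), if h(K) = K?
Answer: 820189/294570 ≈ 2.7844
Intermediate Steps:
m(r, w) = 16 + 2*r (m(r, w) = r + (16 + r) = 16 + 2*r)
19611/32730 + h(118)/m(19, W(-14, 13)) = 19611/32730 + 118/(16 + 2*19) = 19611*(1/32730) + 118/(16 + 38) = 6537/10910 + 118/54 = 6537/10910 + 118*(1/54) = 6537/10910 + 59/27 = 820189/294570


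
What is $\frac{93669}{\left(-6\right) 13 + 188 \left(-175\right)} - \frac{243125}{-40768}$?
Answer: $\frac{2099539229}{672223552} \approx 3.1233$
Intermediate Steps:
$\frac{93669}{\left(-6\right) 13 + 188 \left(-175\right)} - \frac{243125}{-40768} = \frac{93669}{-78 - 32900} - - \frac{243125}{40768} = \frac{93669}{-32978} + \frac{243125}{40768} = 93669 \left(- \frac{1}{32978}\right) + \frac{243125}{40768} = - \frac{93669}{32978} + \frac{243125}{40768} = \frac{2099539229}{672223552}$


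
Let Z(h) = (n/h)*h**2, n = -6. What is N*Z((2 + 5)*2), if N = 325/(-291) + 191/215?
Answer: 400232/20855 ≈ 19.191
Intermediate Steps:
Z(h) = -6*h (Z(h) = (-6/h)*h**2 = -6*h)
N = -14294/62565 (N = 325*(-1/291) + 191*(1/215) = -325/291 + 191/215 = -14294/62565 ≈ -0.22847)
N*Z((2 + 5)*2) = -(-28588)*(2 + 5)*2/20855 = -(-28588)*7*2/20855 = -(-28588)*14/20855 = -14294/62565*(-84) = 400232/20855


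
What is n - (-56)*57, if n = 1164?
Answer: 4356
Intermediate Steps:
n - (-56)*57 = 1164 - (-56)*57 = 1164 - 1*(-3192) = 1164 + 3192 = 4356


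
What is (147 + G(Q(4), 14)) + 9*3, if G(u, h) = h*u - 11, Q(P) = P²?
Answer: 387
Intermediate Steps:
G(u, h) = -11 + h*u
(147 + G(Q(4), 14)) + 9*3 = (147 + (-11 + 14*4²)) + 9*3 = (147 + (-11 + 14*16)) + 27 = (147 + (-11 + 224)) + 27 = (147 + 213) + 27 = 360 + 27 = 387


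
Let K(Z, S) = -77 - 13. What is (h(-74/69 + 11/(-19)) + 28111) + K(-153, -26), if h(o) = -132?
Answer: 27889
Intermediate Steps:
K(Z, S) = -90
(h(-74/69 + 11/(-19)) + 28111) + K(-153, -26) = (-132 + 28111) - 90 = 27979 - 90 = 27889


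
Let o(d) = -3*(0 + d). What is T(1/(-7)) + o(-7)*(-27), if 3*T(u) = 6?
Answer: -565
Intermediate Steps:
T(u) = 2 (T(u) = (⅓)*6 = 2)
o(d) = -3*d
T(1/(-7)) + o(-7)*(-27) = 2 - 3*(-7)*(-27) = 2 + 21*(-27) = 2 - 567 = -565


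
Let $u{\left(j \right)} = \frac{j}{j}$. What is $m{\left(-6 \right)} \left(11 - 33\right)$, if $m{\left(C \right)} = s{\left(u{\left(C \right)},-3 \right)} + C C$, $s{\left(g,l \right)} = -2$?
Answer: $-748$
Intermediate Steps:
$u{\left(j \right)} = 1$
$m{\left(C \right)} = -2 + C^{2}$ ($m{\left(C \right)} = -2 + C C = -2 + C^{2}$)
$m{\left(-6 \right)} \left(11 - 33\right) = \left(-2 + \left(-6\right)^{2}\right) \left(11 - 33\right) = \left(-2 + 36\right) \left(-22\right) = 34 \left(-22\right) = -748$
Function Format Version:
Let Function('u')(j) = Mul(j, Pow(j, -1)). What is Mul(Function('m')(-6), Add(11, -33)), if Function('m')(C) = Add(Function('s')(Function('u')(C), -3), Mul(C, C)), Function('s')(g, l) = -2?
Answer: -748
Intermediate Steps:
Function('u')(j) = 1
Function('m')(C) = Add(-2, Pow(C, 2)) (Function('m')(C) = Add(-2, Mul(C, C)) = Add(-2, Pow(C, 2)))
Mul(Function('m')(-6), Add(11, -33)) = Mul(Add(-2, Pow(-6, 2)), Add(11, -33)) = Mul(Add(-2, 36), -22) = Mul(34, -22) = -748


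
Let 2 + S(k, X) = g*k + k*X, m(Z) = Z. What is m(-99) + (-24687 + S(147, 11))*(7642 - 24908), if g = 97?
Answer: 152165159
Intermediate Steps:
S(k, X) = -2 + 97*k + X*k (S(k, X) = -2 + (97*k + k*X) = -2 + (97*k + X*k) = -2 + 97*k + X*k)
m(-99) + (-24687 + S(147, 11))*(7642 - 24908) = -99 + (-24687 + (-2 + 97*147 + 11*147))*(7642 - 24908) = -99 + (-24687 + (-2 + 14259 + 1617))*(-17266) = -99 + (-24687 + 15874)*(-17266) = -99 - 8813*(-17266) = -99 + 152165258 = 152165159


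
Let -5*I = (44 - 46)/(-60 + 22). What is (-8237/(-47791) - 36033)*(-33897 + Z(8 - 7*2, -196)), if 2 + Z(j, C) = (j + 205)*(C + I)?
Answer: 11926855189198144/4540145 ≈ 2.6270e+9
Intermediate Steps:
I = -1/95 (I = -(44 - 46)/(5*(-60 + 22)) = -(-2)/(5*(-38)) = -(-2)*(-1)/(5*38) = -⅕*1/19 = -1/95 ≈ -0.010526)
Z(j, C) = -2 + (205 + j)*(-1/95 + C) (Z(j, C) = -2 + (j + 205)*(C - 1/95) = -2 + (205 + j)*(-1/95 + C))
(-8237/(-47791) - 36033)*(-33897 + Z(8 - 7*2, -196)) = (-8237/(-47791) - 36033)*(-33897 + (-79/19 + 205*(-196) - (8 - 7*2)/95 - 196*(8 - 7*2))) = (-8237*(-1/47791) - 36033)*(-33897 + (-79/19 - 40180 - (8 - 14)/95 - 196*(8 - 14))) = (8237/47791 - 36033)*(-33897 + (-79/19 - 40180 - 1/95*(-6) - 196*(-6))) = -1722044866*(-33897 + (-79/19 - 40180 + 6/95 + 1176))/47791 = -1722044866*(-33897 - 3705769/95)/47791 = -1722044866/47791*(-6925984/95) = 11926855189198144/4540145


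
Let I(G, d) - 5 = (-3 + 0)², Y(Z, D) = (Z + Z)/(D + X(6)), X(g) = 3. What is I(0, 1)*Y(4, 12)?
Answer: 112/15 ≈ 7.4667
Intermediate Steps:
Y(Z, D) = 2*Z/(3 + D) (Y(Z, D) = (Z + Z)/(D + 3) = (2*Z)/(3 + D) = 2*Z/(3 + D))
I(G, d) = 14 (I(G, d) = 5 + (-3 + 0)² = 5 + (-3)² = 5 + 9 = 14)
I(0, 1)*Y(4, 12) = 14*(2*4/(3 + 12)) = 14*(2*4/15) = 14*(2*4*(1/15)) = 14*(8/15) = 112/15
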